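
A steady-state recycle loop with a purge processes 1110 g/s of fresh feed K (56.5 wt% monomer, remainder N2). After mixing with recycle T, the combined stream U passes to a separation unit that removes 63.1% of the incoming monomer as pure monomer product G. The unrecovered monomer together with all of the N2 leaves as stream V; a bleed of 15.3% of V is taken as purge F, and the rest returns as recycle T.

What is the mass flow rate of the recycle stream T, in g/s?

2958 g/s

N2 enters only via K and leaves only via the purge: 1110×0.435 = 0.153×(N2 in V), and the separation unit passes all N2, so N2 in U = N2 in V = 3155.9 g/s.
monomer in U: m_A = 1110×0.565 + (1−0.153)·(1−0.631)·m_A, so m_A = 627.15/0.6875 = 912.28 g/s.
V = (1−0.631)×912.28 + 3155.9 = 3492.5 g/s.
Recycle T = (1−0.153)×3492.5 = 2958.2 g/s.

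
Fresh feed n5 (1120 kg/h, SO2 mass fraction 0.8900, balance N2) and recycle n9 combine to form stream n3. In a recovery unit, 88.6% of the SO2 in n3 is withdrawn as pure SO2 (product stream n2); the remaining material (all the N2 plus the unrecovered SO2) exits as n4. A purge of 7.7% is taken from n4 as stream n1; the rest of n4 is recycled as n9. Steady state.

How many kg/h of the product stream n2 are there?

SO2 in n3: m_A = 1120×0.890 + (1−0.077)·(1−0.886)·m_A, so m_A = 996.8/0.8948 = 1114 kg/h.
Product n2 = 0.886×1114 = 987.02 kg/h.

987 kg/h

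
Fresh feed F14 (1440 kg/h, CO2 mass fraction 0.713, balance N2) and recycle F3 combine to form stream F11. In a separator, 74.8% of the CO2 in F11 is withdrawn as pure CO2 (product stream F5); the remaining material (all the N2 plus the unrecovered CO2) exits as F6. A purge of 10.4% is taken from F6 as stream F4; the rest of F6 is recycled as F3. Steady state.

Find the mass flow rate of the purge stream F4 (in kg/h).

448 kg/h

N2 enters only via F14 and leaves only via the purge: 1440×0.287 = 0.104×(N2 in F6), and the separator passes all N2, so N2 in F11 = N2 in F6 = 3973.8 kg/h.
CO2 in F11: m_A = 1440×0.713 + (1−0.104)·(1−0.748)·m_A, so m_A = 1026.7/0.7742 = 1326.2 kg/h.
F6 = (1−0.748)×1326.2 + 3973.8 = 4308 kg/h.
Purge F4 = 0.104×4308 = 448.04 kg/h.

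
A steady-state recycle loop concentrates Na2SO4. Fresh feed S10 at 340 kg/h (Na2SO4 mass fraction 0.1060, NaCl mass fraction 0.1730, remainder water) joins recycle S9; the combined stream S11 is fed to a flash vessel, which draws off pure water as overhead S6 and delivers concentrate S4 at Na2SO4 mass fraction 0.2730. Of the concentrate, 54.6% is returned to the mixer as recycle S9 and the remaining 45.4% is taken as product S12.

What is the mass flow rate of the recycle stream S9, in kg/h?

Overall Na2SO4 balance (none leaves overhead): Na2SO4 in fresh feed = Na2SO4 in product, i.e. 340×0.106 = (1−0.546)·S4·0.273.
S4 = 36.04/(0.273×0.454) = 290.78 kg/h.
Recycle S9 = 0.546×290.78 = 158.77 kg/h.

158.8 kg/h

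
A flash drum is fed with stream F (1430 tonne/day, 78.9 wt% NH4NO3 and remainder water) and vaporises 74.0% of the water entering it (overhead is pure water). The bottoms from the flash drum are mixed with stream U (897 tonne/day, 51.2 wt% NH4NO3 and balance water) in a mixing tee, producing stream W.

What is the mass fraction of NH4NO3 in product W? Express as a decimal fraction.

Vapour removed = 0.740×0.211×1430 = 223.28 tonne/day; concentrate = 1206.7 tonne/day.
NH4NO3 reaching the mixer = 1128.3 (from concentrate) + 897×0.512 = 1587.5 tonne/day.
Product flow = 1206.7 + 897 = 2103.7 tonne/day; NH4NO3 fraction = 0.755.

0.755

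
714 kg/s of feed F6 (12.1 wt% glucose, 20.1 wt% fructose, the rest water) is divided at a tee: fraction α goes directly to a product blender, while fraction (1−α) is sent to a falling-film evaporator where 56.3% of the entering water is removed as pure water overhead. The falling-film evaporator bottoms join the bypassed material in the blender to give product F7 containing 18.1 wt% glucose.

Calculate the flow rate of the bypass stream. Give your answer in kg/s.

All 714×0.121 = 86.394 kg/s of glucose reaches F7, so F7 = 86.394/0.181 = 477.31 kg/s and vapour = 236.69 kg/s.
The evaporator receives (1−α)·714 of feed at 0.678 water and removes 0.563 of that water:
0.563×0.678×(1−α)×714 = 236.69
(1−α) = 236.69/272.54 = 0.8684;  α = 0.1316.
Bypass flow = 0.1316×714 = 93.941 kg/s.

93.94 kg/s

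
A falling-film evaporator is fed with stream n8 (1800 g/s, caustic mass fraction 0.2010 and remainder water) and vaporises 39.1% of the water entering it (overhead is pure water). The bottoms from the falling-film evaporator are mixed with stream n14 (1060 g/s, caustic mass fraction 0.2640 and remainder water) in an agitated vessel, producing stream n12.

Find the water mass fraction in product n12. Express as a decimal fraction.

Vapour removed = 0.391×0.799×1800 = 562.34 g/s; concentrate = 1237.7 g/s.
water reaching the mixer = 875.86 (from concentrate) + 1060×0.736 = 1656 g/s.
Product flow = 1237.7 + 1060 = 2297.7 g/s; water fraction = 0.7207.

0.7207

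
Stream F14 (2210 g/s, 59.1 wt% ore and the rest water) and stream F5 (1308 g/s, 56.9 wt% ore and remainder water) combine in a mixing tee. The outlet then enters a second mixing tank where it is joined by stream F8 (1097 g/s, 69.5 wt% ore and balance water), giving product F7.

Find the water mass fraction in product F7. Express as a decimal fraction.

0.391

Overall, product flow = 4615 g/s.
water in = 2210×0.409 + 1308×0.431 + 1097×0.305 = 1802.2 g/s.
water fraction in F7 = 0.391.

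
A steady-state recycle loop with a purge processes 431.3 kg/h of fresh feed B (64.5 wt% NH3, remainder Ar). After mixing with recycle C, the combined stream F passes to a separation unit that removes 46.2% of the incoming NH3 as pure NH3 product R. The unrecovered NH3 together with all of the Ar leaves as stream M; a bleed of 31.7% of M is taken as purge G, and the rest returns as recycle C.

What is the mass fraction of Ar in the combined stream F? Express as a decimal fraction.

0.523

Ar enters only via B and leaves only via the purge: 431.3×0.355 = 0.317×(Ar in M), and the separation unit passes all Ar, so Ar in F = Ar in M = 483 kg/h.
NH3 in F: m_A = 431.3×0.645 + (1−0.317)·(1−0.462)·m_A, so m_A = 278.19/0.6325 = 439.79 kg/h.
F = 439.79 + 483 = 922.79 kg/h.
Ar fraction in F = 483/922.79 = 0.523.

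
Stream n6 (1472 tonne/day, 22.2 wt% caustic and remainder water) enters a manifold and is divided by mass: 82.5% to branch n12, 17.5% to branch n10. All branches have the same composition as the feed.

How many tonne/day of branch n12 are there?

1214 tonne/day

Branch n12 flow = 0.825×1472 = 1214.4 tonne/day.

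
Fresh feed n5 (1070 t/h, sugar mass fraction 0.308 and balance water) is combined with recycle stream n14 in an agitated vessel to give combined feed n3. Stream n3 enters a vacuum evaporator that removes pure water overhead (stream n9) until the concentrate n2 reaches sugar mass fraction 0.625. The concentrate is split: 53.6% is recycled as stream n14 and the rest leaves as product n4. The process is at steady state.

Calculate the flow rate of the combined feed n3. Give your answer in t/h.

1679 t/h

Overall sugar balance (none leaves overhead): sugar in fresh feed = sugar in product, i.e. 1070×0.308 = (1−0.536)·n2·0.625.
n2 = 329.56/(0.625×0.464) = 1136.4 t/h.
Recycle n14 = 0.536×1136.4 = 609.12 t/h.
Combined feed n3 = 1070 + 609.12 = 1679.1 t/h.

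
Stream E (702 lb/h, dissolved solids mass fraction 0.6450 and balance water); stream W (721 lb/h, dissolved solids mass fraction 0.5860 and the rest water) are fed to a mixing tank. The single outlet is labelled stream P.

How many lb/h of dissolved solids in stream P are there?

dissolved solids out = dissolved solids in = 702×0.645 + 721×0.586 = 875.3 lb/h.

875.3 lb/h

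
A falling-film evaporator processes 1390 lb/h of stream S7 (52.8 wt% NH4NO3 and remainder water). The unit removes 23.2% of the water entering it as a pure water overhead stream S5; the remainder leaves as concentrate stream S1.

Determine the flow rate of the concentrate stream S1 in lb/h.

1238 lb/h

water entering = 1390×0.472 = 656.08 lb/h; overhead removed = 0.232×656.08 = 152.21 lb/h.
Concentrate = 1390 − 152.21 = 1237.8 lb/h.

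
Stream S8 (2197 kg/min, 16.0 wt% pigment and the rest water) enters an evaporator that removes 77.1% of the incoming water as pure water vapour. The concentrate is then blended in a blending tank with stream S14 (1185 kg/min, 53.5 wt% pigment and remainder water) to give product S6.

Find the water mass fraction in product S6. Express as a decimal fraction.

0.497

Vapour removed = 0.771×0.840×2197 = 1422.9 kg/min; concentrate = 774.13 kg/min.
water reaching the mixer = 422.61 (from concentrate) + 1185×0.465 = 973.64 kg/min.
Product flow = 774.13 + 1185 = 1959.1 kg/min; water fraction = 0.497.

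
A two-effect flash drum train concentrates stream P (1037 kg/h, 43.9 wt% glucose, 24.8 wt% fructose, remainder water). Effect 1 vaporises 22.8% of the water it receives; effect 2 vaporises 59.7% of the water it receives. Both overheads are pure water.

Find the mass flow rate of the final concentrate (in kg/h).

water in feed = 1037×0.313 = 324.58 kg/h.
After stage 1: water left = (1−0.228)×324.58 = 250.58; stream total = 963 kg/h.
After stage 2: water left = (1−0.597)×250.58 = 100.98; final concentrate = 813.4 kg/h.

813.4 kg/h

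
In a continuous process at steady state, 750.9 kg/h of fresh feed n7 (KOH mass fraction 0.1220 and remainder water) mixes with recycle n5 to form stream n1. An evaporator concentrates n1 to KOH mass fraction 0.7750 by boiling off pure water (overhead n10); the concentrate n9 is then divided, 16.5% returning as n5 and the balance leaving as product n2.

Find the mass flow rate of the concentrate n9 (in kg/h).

Overall KOH balance (none leaves overhead): KOH in fresh feed = KOH in product, i.e. 750.9×0.122 = (1−0.165)·n9·0.775.
n9 = 91.61/(0.775×0.835) = 141.56 kg/h.

141.6 kg/h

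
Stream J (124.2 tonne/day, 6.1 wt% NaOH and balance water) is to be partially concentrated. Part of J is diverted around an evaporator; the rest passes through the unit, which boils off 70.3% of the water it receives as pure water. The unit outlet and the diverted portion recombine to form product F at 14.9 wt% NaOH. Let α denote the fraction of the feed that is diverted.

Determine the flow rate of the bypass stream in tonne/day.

13.08 tonne/day

All 124.2×0.061 = 7.5762 tonne/day of NaOH reaches F, so F = 7.5762/0.149 = 50.847 tonne/day and vapour = 73.353 tonne/day.
The evaporator receives (1−α)·124.2 of feed at 0.939 water and removes 0.703 of that water:
0.703×0.939×(1−α)×124.2 = 73.353
(1−α) = 73.353/81.987 = 0.8947;  α = 0.1053.
Bypass flow = 0.1053×124.2 = 13.079 tonne/day.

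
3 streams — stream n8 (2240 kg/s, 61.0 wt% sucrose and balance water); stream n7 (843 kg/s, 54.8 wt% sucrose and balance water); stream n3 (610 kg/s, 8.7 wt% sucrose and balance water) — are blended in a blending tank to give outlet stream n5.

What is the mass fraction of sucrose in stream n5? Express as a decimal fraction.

0.5095

Total flow out = 2240 + 843 + 610 = 3693 kg/s.
sucrose in = 2240×0.610 + 843×0.548 + 610×0.087 = 1881.4 kg/s.
sucrose mass fraction in n5 = 1881.4/3693 = 0.5095.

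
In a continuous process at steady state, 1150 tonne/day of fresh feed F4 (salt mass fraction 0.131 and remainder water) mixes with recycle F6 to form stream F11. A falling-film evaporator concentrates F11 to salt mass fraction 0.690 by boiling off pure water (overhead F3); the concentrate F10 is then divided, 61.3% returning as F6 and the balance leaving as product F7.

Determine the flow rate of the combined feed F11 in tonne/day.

Overall salt balance (none leaves overhead): salt in fresh feed = salt in product, i.e. 1150×0.131 = (1−0.613)·F10·0.690.
F10 = 150.65/(0.690×0.387) = 564.17 tonne/day.
Recycle F6 = 0.613×564.17 = 345.84 tonne/day.
Combined feed F11 = 1150 + 345.84 = 1495.8 tonne/day.

1496 tonne/day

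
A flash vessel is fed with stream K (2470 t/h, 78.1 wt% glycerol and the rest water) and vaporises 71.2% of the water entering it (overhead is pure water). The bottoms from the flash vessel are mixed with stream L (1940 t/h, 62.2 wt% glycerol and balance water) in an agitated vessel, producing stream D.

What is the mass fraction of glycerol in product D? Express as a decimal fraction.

0.779

Vapour removed = 0.712×0.219×2470 = 385.14 t/h; concentrate = 2084.9 t/h.
glycerol reaching the mixer = 1929.1 (from concentrate) + 1940×0.622 = 3135.8 t/h.
Product flow = 2084.9 + 1940 = 4024.9 t/h; glycerol fraction = 0.779.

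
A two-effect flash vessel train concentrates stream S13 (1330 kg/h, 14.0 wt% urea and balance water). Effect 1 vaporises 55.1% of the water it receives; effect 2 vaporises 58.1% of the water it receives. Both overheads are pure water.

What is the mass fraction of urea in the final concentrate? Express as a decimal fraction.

water in feed = 1330×0.860 = 1143.8 kg/h.
After stage 1: water left = (1−0.551)×1143.8 = 513.57; stream total = 699.77 kg/h.
After stage 2: water left = (1−0.581)×513.57 = 215.18; final concentrate = 401.38 kg/h.
urea fraction = 186.2/401.38 = 0.464.

0.464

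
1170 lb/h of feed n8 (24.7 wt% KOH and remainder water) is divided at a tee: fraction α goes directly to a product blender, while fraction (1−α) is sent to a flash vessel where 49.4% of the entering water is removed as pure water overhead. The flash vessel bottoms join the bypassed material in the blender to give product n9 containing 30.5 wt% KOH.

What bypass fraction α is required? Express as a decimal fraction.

0.489

All 1170×0.247 = 288.99 lb/h of KOH reaches n9, so n9 = 288.99/0.305 = 947.51 lb/h and vapour = 222.49 lb/h.
The evaporator receives (1−α)·1170 of feed at 0.753 water and removes 0.494 of that water:
0.494×0.753×(1−α)×1170 = 222.49
(1−α) = 222.49/435.22 = 0.5112;  α = 0.4888.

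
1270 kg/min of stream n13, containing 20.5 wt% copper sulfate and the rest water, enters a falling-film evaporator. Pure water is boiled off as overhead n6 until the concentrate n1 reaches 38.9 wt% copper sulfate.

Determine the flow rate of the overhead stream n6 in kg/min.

600.7 kg/min

copper sulfate is conserved: 1270×0.205 = 260.35 kg/min all reports to the concentrate.
Concentrate = 260.35/(target fraction) = 669.28 kg/min.
Overhead = 1270 − 669.28 = 600.72 kg/min.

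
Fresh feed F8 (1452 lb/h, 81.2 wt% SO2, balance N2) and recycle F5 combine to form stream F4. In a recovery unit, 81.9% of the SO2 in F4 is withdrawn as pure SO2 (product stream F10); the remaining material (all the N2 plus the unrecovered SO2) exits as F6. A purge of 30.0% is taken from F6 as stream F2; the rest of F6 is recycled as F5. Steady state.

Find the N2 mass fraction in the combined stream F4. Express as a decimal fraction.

0.4026

N2 enters only via F8 and leaves only via the purge: 1452×0.188 = 0.300×(N2 in F6), and the recovery unit passes all N2, so N2 in F4 = N2 in F6 = 909.92 lb/h.
SO2 in F4: m_A = 1452×0.812 + (1−0.300)·(1−0.819)·m_A, so m_A = 1179/0.8733 = 1350.1 lb/h.
F4 = 1350.1 + 909.92 = 2260 lb/h.
N2 fraction in F4 = 909.92/2260 = 0.4026.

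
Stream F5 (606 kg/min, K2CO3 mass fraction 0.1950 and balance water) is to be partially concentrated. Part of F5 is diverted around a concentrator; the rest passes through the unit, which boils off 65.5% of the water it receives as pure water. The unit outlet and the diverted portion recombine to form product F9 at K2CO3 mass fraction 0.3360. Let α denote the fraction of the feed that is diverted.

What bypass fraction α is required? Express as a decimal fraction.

All 606×0.195 = 118.17 kg/min of K2CO3 reaches F9, so F9 = 118.17/0.336 = 351.7 kg/min and vapour = 254.3 kg/min.
The evaporator receives (1−α)·606 of feed at 0.805 water and removes 0.655 of that water:
0.655×0.805×(1−α)×606 = 254.3
(1−α) = 254.3/319.53 = 0.7959;  α = 0.2041.

0.204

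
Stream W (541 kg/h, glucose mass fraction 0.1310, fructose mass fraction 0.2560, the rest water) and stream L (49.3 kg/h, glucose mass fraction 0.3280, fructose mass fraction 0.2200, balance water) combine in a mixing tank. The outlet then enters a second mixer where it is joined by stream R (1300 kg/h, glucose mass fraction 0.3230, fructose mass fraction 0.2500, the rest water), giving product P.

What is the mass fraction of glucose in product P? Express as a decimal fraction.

Overall, product flow = 1890.3 kg/h.
glucose in = 541×0.131 + 49.3×0.328 + 1300×0.323 = 506.94 kg/h.
glucose fraction in P = 0.2682.

0.2682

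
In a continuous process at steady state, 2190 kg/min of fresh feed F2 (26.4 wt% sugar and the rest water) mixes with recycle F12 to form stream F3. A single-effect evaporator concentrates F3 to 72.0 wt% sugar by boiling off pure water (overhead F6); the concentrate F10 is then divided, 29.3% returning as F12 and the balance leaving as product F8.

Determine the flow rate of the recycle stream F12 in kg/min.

332.8 kg/min

Overall sugar balance (none leaves overhead): sugar in fresh feed = sugar in product, i.e. 2190×0.264 = (1−0.293)·F10·0.720.
F10 = 578.16/(0.720×0.707) = 1135.8 kg/min.
Recycle F12 = 0.293×1135.8 = 332.79 kg/min.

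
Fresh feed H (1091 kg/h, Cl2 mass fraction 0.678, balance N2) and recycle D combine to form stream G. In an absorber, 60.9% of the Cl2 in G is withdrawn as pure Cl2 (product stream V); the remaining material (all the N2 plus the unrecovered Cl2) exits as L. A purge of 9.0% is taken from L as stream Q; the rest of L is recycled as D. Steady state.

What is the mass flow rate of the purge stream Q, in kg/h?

391.7 kg/h

N2 enters only via H and leaves only via the purge: 1091×0.322 = 0.090×(N2 in L), and the absorber passes all N2, so N2 in G = N2 in L = 3903.4 kg/h.
Cl2 in G: m_A = 1091×0.678 + (1−0.090)·(1−0.609)·m_A, so m_A = 739.7/0.6442 = 1148.3 kg/h.
L = (1−0.609)×1148.3 + 3903.4 = 4352.3 kg/h.
Purge Q = 0.090×4352.3 = 391.71 kg/h.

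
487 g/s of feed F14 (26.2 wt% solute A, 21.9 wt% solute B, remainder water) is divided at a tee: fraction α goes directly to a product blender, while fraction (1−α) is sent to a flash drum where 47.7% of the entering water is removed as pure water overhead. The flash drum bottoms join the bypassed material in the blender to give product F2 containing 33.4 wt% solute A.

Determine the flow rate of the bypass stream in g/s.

62.94 g/s

All 487×0.262 = 127.59 g/s of solute A reaches F2, so F2 = 127.59/0.334 = 382.02 g/s and vapour = 104.98 g/s.
The evaporator receives (1−α)·487 of feed at 0.519 water and removes 0.477 of that water:
0.477×0.519×(1−α)×487 = 104.98
(1−α) = 104.98/120.56 = 0.8708;  α = 0.1292.
Bypass flow = 0.1292×487 = 62.938 g/s.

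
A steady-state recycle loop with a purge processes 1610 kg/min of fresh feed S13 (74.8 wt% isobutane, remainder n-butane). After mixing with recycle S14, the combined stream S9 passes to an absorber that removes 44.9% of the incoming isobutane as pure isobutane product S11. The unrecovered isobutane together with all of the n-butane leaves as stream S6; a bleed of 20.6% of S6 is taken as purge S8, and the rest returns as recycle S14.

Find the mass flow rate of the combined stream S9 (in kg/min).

n-butane enters only via S13 and leaves only via the purge: 1610×0.252 = 0.206×(n-butane in S6), and the absorber passes all n-butane, so n-butane in S9 = n-butane in S6 = 1969.5 kg/min.
isobutane in S9: m_A = 1610×0.748 + (1−0.206)·(1−0.449)·m_A, so m_A = 1204.3/0.5625 = 2140.9 kg/min.
S9 = 2140.9 + 1969.5 = 4110.4 kg/min.

4110 kg/min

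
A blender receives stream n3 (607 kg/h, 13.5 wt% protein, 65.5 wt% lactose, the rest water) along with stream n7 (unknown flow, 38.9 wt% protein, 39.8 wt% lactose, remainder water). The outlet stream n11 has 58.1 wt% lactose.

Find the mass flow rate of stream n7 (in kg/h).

245.5 kg/h

Let n7 be the unknown flow. Total out = 607 + n7.
lactose balance: 397.59 + 0.398·n7 = 0.581·(607 + n7)
(0.398 − 0.581)·n7 = 0.581×607 − 397.59 = -44.918
n7 = -44.918 / -0.183 = 245.45 kg/h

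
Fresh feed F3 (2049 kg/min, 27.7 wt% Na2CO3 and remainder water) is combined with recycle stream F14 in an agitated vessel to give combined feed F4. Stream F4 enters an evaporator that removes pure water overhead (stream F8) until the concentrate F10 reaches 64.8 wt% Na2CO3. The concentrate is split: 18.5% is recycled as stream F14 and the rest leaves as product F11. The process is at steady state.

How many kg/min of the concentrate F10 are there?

1075 kg/min

Overall Na2CO3 balance (none leaves overhead): Na2CO3 in fresh feed = Na2CO3 in product, i.e. 2049×0.277 = (1−0.185)·F10·0.648.
F10 = 567.57/(0.648×0.815) = 1074.7 kg/min.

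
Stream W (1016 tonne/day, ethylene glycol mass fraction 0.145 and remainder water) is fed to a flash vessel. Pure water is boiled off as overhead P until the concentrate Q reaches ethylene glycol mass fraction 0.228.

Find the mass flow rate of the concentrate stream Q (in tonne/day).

646.1 tonne/day

ethylene glycol is conserved: 1016×0.145 = 147.32 tonne/day all reports to the concentrate.
Concentrate = 147.32/(target fraction) = 646.14 tonne/day.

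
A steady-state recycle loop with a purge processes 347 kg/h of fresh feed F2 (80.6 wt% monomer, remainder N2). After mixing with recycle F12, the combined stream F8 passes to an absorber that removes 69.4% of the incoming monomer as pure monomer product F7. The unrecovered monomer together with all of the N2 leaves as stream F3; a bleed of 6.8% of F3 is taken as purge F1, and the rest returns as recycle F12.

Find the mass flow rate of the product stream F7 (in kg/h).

monomer in F8: m_A = 347×0.806 + (1−0.068)·(1−0.694)·m_A, so m_A = 279.68/0.7148 = 391.27 kg/h.
Product F7 = 0.694×391.27 = 271.54 kg/h.

271.5 kg/h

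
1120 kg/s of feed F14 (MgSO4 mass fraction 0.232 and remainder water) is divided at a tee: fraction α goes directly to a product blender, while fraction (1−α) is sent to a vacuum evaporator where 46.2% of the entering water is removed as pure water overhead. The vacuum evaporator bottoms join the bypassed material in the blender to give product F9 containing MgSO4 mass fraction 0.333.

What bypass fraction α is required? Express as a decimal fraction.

0.145

All 1120×0.232 = 259.84 kg/s of MgSO4 reaches F9, so F9 = 259.84/0.333 = 780.3 kg/s and vapour = 339.7 kg/s.
The evaporator receives (1−α)·1120 of feed at 0.768 water and removes 0.462 of that water:
0.462×0.768×(1−α)×1120 = 339.7
(1−α) = 339.7/397.39 = 0.8548;  α = 0.1452.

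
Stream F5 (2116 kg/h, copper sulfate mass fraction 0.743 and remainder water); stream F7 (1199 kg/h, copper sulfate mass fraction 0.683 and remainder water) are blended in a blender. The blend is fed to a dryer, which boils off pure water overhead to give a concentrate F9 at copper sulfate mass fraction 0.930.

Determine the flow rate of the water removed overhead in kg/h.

copper sulfate entering = 2116×0.743 + 1199×0.683 = 2391.1 kg/h.
All copper sulfate reports to F9, so F9 = 2391.1/0.930 = 2571.1 kg/h.
Total feed = 3315 kg/h; overhead = 3315 − 2571.1 = 743.92 kg/h.

743.9 kg/h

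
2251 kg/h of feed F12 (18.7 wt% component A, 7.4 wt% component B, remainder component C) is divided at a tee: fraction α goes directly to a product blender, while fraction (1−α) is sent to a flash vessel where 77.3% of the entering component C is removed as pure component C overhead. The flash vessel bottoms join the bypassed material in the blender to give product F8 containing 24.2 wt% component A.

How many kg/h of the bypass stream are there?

All 2251×0.187 = 420.94 kg/h of component A reaches F8, so F8 = 420.94/0.242 = 1739.4 kg/h and vapour = 511.59 kg/h.
The evaporator receives (1−α)·2251 of feed at 0.739 component C and removes 0.773 of that component C:
0.773×0.739×(1−α)×2251 = 511.59
(1−α) = 511.59/1285.9 = 0.3979;  α = 0.6021.
Bypass flow = 0.6021×2251 = 1355.4 kg/h.

1355 kg/h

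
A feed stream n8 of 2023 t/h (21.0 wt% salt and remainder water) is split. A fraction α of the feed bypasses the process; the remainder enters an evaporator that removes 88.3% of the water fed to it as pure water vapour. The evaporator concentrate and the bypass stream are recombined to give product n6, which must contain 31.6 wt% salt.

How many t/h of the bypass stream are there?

1050 t/h

All 2023×0.210 = 424.83 t/h of salt reaches n6, so n6 = 424.83/0.316 = 1344.4 t/h and vapour = 678.6 t/h.
The evaporator receives (1−α)·2023 of feed at 0.790 water and removes 0.883 of that water:
0.883×0.790×(1−α)×2023 = 678.6
(1−α) = 678.6/1411.2 = 0.4809;  α = 0.5191.
Bypass flow = 0.5191×2023 = 1050.2 t/h.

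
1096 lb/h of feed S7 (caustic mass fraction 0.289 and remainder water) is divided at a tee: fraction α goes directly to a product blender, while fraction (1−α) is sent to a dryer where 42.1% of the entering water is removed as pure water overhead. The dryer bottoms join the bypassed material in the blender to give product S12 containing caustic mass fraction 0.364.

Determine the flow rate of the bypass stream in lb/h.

All 1096×0.289 = 316.74 lb/h of caustic reaches S12, so S12 = 316.74/0.364 = 870.18 lb/h and vapour = 225.82 lb/h.
The evaporator receives (1−α)·1096 of feed at 0.711 water and removes 0.421 of that water:
0.421×0.711×(1−α)×1096 = 225.82
(1−α) = 225.82/328.07 = 0.6883;  α = 0.3117.
Bypass flow = 0.3117×1096 = 341.57 lb/h.

341.6 lb/h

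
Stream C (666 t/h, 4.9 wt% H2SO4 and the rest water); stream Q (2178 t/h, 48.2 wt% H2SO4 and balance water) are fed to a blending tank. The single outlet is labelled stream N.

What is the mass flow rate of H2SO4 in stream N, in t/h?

H2SO4 out = H2SO4 in = 666×0.049 + 2178×0.482 = 1082.4 t/h.

1082 t/h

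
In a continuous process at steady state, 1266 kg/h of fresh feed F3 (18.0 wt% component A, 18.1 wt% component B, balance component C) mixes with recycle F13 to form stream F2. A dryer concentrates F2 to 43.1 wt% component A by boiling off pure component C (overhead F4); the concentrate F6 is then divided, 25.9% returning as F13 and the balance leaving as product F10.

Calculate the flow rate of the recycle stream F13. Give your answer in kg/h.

184.8 kg/h

Overall component A balance (none leaves overhead): component A in fresh feed = component A in product, i.e. 1266×0.180 = (1−0.259)·F6·0.431.
F6 = 227.88/(0.431×0.741) = 713.53 kg/h.
Recycle F13 = 0.259×713.53 = 184.8 kg/h.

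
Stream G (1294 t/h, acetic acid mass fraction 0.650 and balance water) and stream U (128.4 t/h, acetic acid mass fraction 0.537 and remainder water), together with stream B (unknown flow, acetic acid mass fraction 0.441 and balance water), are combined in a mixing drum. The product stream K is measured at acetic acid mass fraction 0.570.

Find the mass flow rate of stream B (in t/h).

Let B be the unknown flow. Total out = 1422.4 + B.
acetic acid balance: 910.05 + 0.441·B = 0.570·(1422.4 + B)
(0.441 − 0.570)·B = 0.570×1422.4 − 910.05 = -99.283
B = -99.283 / -0.129 = 769.63 t/h

769.6 t/h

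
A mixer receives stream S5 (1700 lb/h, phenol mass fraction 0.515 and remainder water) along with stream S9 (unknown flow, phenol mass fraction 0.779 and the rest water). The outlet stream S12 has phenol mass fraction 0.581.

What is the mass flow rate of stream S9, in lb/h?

Let S9 be the unknown flow. Total out = 1700 + S9.
phenol balance: 875.5 + 0.779·S9 = 0.581·(1700 + S9)
(0.779 − 0.581)·S9 = 0.581×1700 − 875.5 = 112.2
S9 = 112.2 / 0.198 = 566.67 lb/h

566.7 lb/h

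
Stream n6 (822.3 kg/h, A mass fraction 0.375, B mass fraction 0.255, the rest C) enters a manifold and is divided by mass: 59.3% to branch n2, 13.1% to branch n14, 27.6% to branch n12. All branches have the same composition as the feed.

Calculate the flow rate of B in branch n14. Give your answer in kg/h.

Branch n14 total = 0.131×822.3 = 107.72 kg/h.
B in n14 = 0.255×107.72 = 27.469 kg/h.

27.47 kg/h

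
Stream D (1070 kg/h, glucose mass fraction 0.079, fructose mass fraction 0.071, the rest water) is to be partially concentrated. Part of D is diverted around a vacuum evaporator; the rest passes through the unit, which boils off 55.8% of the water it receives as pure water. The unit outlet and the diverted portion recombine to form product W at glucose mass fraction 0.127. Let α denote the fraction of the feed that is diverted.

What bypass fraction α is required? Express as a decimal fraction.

All 1070×0.079 = 84.53 kg/h of glucose reaches W, so W = 84.53/0.127 = 665.59 kg/h and vapour = 404.41 kg/h.
The evaporator receives (1−α)·1070 of feed at 0.850 water and removes 0.558 of that water:
0.558×0.850×(1−α)×1070 = 404.41
(1−α) = 404.41/507.5 = 0.7969;  α = 0.2031.

0.203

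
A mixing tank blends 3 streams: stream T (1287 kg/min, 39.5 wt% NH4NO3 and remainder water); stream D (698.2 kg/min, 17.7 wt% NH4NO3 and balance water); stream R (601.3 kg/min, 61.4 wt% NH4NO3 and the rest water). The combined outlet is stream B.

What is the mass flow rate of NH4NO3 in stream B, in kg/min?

NH4NO3 out = NH4NO3 in = 1287×0.395 + 698.2×0.177 + 601.3×0.614 = 1001.1 kg/min.

1001 kg/min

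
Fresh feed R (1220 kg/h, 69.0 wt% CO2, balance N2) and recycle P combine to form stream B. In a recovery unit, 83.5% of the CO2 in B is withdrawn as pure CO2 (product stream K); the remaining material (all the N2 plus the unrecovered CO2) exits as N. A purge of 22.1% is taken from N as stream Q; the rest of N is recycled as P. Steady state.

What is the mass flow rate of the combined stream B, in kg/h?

N2 enters only via R and leaves only via the purge: 1220×0.310 = 0.221×(N2 in N), and the recovery unit passes all N2, so N2 in B = N2 in N = 1711.3 kg/h.
CO2 in B: m_A = 1220×0.690 + (1−0.221)·(1−0.835)·m_A, so m_A = 841.8/0.8715 = 965.96 kg/h.
B = 965.96 + 1711.3 = 2677.3 kg/h.

2677 kg/h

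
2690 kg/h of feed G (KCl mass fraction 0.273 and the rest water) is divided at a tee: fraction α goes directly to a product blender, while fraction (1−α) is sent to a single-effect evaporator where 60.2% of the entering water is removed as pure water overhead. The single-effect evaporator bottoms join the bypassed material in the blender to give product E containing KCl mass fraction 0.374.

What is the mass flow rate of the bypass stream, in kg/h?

1030 kg/h

All 2690×0.273 = 734.37 kg/h of KCl reaches E, so E = 734.37/0.374 = 1963.6 kg/h and vapour = 726.44 kg/h.
The evaporator receives (1−α)·2690 of feed at 0.727 water and removes 0.602 of that water:
0.602×0.727×(1−α)×2690 = 726.44
(1−α) = 726.44/1177.3 = 0.6170;  α = 0.3830.
Bypass flow = 0.3830×2690 = 1030.1 kg/h.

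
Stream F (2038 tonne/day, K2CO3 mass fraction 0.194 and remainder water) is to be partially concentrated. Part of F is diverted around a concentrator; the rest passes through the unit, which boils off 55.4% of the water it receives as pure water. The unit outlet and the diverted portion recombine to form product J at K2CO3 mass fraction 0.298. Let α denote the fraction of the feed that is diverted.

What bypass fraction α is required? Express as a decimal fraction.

All 2038×0.194 = 395.37 tonne/day of K2CO3 reaches J, so J = 395.37/0.298 = 1326.8 tonne/day and vapour = 711.25 tonne/day.
The evaporator receives (1−α)·2038 of feed at 0.806 water and removes 0.554 of that water:
0.554×0.806×(1−α)×2038 = 711.25
(1−α) = 711.25/910.02 = 0.7816;  α = 0.2184.

0.218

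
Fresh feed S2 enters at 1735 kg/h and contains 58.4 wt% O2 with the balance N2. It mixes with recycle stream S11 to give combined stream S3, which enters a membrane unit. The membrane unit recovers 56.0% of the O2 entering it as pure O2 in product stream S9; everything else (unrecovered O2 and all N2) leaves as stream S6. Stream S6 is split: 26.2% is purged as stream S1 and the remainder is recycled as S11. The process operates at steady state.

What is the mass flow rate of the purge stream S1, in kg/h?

894.7 kg/h

N2 enters only via S2 and leaves only via the purge: 1735×0.416 = 0.262×(N2 in S6), and the membrane unit passes all N2, so N2 in S3 = N2 in S6 = 2754.8 kg/h.
O2 in S3: m_A = 1735×0.584 + (1−0.262)·(1−0.560)·m_A, so m_A = 1013.2/0.6753 = 1500.5 kg/h.
S6 = (1−0.560)×1500.5 + 2754.8 = 3415 kg/h.
Purge S1 = 0.262×3415 = 894.73 kg/h.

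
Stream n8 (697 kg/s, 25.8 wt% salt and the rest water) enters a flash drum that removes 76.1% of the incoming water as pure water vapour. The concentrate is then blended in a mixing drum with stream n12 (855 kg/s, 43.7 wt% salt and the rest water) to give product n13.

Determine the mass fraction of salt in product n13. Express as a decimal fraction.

0.478

Vapour removed = 0.761×0.742×697 = 393.57 kg/s; concentrate = 303.43 kg/s.
salt reaching the mixer = 179.83 (from concentrate) + 855×0.437 = 553.46 kg/s.
Product flow = 303.43 + 855 = 1158.4 kg/s; salt fraction = 0.478.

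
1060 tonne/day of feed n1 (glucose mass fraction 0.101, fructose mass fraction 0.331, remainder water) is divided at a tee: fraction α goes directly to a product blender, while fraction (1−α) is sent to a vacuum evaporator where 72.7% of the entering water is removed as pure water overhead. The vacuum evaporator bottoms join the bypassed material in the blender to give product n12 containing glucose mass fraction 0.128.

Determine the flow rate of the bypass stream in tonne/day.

518.5 tonne/day

All 1060×0.101 = 107.06 tonne/day of glucose reaches n12, so n12 = 107.06/0.128 = 836.41 tonne/day and vapour = 223.59 tonne/day.
The evaporator receives (1−α)·1060 of feed at 0.568 water and removes 0.727 of that water:
0.727×0.568×(1−α)×1060 = 223.59
(1−α) = 223.59/437.71 = 0.5108;  α = 0.4892.
Bypass flow = 0.4892×1060 = 518.53 tonne/day.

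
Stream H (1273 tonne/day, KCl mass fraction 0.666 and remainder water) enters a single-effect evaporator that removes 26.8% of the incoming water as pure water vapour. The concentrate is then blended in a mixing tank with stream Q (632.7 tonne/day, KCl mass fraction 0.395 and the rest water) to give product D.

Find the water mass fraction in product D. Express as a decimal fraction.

0.387

Vapour removed = 0.268×0.334×1273 = 113.95 tonne/day; concentrate = 1159.1 tonne/day.
water reaching the mixer = 311.23 (from concentrate) + 632.7×0.605 = 694.02 tonne/day.
Product flow = 1159.1 + 632.7 = 1791.8 tonne/day; water fraction = 0.387.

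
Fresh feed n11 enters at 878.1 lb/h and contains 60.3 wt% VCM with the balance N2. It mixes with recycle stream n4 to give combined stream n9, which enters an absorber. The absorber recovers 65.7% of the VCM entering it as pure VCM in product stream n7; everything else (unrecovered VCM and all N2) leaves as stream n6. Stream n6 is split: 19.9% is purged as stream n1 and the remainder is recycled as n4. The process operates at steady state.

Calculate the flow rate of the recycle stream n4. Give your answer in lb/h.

N2 enters only via n11 and leaves only via the purge: 878.1×0.397 = 0.199×(N2 in n6), and the absorber passes all N2, so N2 in n9 = N2 in n6 = 1751.8 lb/h.
VCM in n9: m_A = 878.1×0.603 + (1−0.199)·(1−0.657)·m_A, so m_A = 529.49/0.7253 = 730.08 lb/h.
n6 = (1−0.657)×730.08 + 1751.8 = 2002.2 lb/h.
Recycle n4 = (1−0.199)×2002.2 = 1603.8 lb/h.

1604 lb/h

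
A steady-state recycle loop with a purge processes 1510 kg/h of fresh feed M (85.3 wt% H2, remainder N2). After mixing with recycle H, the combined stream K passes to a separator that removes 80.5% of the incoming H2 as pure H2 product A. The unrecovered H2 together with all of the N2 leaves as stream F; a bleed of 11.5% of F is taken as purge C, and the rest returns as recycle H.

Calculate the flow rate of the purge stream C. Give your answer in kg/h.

N2 enters only via M and leaves only via the purge: 1510×0.147 = 0.115×(N2 in F), and the separator passes all N2, so N2 in K = N2 in F = 1930.2 kg/h.
H2 in K: m_A = 1510×0.853 + (1−0.115)·(1−0.805)·m_A, so m_A = 1288/0.8274 = 1556.7 kg/h.
F = (1−0.805)×1556.7 + 1930.2 = 2233.7 kg/h.
Purge C = 0.115×2233.7 = 256.88 kg/h.

256.9 kg/h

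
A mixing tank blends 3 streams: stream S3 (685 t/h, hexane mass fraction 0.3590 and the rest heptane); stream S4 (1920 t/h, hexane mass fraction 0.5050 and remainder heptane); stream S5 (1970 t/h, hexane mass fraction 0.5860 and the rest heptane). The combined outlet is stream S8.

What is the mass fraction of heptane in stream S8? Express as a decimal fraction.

Total flow out = 685 + 1920 + 1970 = 4575 t/h.
heptane in = 685×0.641 + 1920×0.495 + 1970×0.414 = 2205.1 t/h.
heptane mass fraction in S8 = 2205.1/4575 = 0.4820.

0.4820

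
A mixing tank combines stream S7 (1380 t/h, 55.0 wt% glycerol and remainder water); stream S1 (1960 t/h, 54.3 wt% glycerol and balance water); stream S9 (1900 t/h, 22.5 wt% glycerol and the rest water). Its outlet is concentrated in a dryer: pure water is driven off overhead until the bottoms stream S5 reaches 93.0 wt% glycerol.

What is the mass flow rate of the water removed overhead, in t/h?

glycerol entering = 1380×0.550 + 1960×0.543 + 1900×0.225 = 2250.8 t/h.
All glycerol reports to S5, so S5 = 2250.8/0.930 = 2420.2 t/h.
Total feed = 5240 t/h; overhead = 5240 − 2420.2 = 2819.8 t/h.

2820 t/h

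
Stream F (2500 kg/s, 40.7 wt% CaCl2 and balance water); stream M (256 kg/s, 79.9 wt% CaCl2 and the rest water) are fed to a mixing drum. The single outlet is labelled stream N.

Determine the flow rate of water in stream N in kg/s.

1534 kg/s

water out = water in = 2500×0.593 + 256×0.201 = 1534 kg/s.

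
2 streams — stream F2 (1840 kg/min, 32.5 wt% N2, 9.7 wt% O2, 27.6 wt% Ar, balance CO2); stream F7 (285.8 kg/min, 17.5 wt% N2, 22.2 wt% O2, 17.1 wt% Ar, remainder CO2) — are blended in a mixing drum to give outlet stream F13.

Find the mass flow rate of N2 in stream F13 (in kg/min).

N2 out = N2 in = 1840×0.325 + 285.8×0.175 = 648.01 kg/min.

648 kg/min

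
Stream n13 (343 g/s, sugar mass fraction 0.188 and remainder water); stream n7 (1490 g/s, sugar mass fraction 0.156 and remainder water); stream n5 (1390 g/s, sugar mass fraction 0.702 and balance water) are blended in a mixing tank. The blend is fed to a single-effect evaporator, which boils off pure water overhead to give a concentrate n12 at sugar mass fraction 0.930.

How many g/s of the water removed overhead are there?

sugar entering = 343×0.188 + 1490×0.156 + 1390×0.702 = 1272.7 g/s.
All sugar reports to n12, so n12 = 1272.7/0.930 = 1368.5 g/s.
Total feed = 3223 g/s; overhead = 3223 − 1368.5 = 1854.5 g/s.

1855 g/s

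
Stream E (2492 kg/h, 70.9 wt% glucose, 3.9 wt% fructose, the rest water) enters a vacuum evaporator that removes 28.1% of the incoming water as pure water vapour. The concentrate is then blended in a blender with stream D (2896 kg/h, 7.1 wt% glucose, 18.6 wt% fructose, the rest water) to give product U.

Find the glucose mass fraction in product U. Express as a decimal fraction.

0.378

Vapour removed = 0.281×0.252×2492 = 176.46 kg/h; concentrate = 2315.5 kg/h.
glucose reaching the mixer = 1766.8 (from concentrate) + 2896×0.071 = 1972.4 kg/h.
Product flow = 2315.5 + 2896 = 5211.5 kg/h; glucose fraction = 0.378.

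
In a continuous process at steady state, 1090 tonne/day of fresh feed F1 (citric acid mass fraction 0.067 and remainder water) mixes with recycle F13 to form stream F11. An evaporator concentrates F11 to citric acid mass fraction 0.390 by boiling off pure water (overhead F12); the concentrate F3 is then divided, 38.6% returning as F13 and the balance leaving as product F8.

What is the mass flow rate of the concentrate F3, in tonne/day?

305 tonne/day

Overall citric acid balance (none leaves overhead): citric acid in fresh feed = citric acid in product, i.e. 1090×0.067 = (1−0.386)·F3·0.390.
F3 = 73.03/(0.390×0.614) = 304.98 tonne/day.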